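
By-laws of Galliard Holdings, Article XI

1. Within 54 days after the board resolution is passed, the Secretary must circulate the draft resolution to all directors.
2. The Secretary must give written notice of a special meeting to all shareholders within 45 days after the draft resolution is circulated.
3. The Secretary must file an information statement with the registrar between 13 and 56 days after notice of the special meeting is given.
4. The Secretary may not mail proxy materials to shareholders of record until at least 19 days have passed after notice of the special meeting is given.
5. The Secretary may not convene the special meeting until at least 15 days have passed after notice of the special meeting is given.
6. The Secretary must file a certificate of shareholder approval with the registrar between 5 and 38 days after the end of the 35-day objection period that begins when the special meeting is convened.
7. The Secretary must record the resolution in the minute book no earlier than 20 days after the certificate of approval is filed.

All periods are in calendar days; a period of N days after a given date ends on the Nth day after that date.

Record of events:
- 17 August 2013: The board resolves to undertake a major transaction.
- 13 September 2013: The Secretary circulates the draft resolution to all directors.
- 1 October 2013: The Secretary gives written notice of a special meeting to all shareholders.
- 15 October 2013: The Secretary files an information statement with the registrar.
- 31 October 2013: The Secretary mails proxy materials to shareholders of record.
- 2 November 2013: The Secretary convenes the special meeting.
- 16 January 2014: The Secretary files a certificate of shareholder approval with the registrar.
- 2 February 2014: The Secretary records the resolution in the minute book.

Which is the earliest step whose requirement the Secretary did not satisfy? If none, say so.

Step 6

Step 1: 54 days after 17 August 2013 (when the board resolution is passed) is 10 October 2013; done 13 September 2013 — timely.
Step 2: 45 days after 13 September 2013 (when the draft resolution is circulated) is 28 October 2013; 1 October 2013 is within that limit.
Step 3: the window is 13–56 days after 1 October 2013 (when notice of the special meeting is given), so 14 October 2013 through 26 November 2013; done 15 October 2013 — within the window.
Step 4: the earliest permitted date is 19 days after 1 October 2013 (when notice of the special meeting is given), i.e. 20 October 2013; done 31 October 2013 — permitted.
Step 5: the earliest permitted date is 15 days after 1 October 2013 (when notice of the special meeting is given), i.e. 16 October 2013; done 2 November 2013 — permitted.
Step 6: the window is 5–38 days after 7 December 2013 (end of the 35-day objection period, which began when the special meeting is convened on 2 November 2013), so 12 December 2013 through 14 January 2014; done 16 January 2014 — 2 days after the window closed.
The analysis stops there.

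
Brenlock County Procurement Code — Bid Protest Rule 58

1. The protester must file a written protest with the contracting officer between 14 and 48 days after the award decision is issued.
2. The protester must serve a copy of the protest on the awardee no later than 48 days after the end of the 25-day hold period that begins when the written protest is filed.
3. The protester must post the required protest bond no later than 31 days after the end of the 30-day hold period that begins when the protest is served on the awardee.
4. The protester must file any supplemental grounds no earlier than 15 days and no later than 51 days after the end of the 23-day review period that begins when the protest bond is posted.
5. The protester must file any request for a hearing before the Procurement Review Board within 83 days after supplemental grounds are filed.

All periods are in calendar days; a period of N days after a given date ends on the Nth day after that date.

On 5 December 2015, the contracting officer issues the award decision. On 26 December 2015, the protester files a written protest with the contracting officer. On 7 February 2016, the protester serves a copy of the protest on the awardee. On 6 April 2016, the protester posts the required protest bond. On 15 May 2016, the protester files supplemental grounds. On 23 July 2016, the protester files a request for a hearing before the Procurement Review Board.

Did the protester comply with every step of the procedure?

Step 1 — 14 and 48 days from 5 December 2015 (when the award decision is issued) are 19 December 2015 and 22 January 2016 respectively; done 26 December 2015 — within the window.
Step 2 — counting 48 days from 20 January 2016 (end of the 25-day hold period, which began when the written protest is filed on 26 December 2015) gives a deadline of 8 March 2016; done 7 February 2016 — timely.
Step 3 — counting 31 days from 8 March 2016 (end of the 30-day hold period, which began when the protest is served on the awardee on 7 February 2016) gives a deadline of 8 April 2016; 6 April 2016 is within that limit.
Step 4 — 15 and 51 days from 29 April 2016 (end of the 23-day review period, which began when the protest bond is posted on 6 April 2016) are 14 May 2016 and 19 June 2016 respectively; done 15 May 2016, which is between those dates.
Step 5 — counting 83 days from 15 May 2016 (when supplemental grounds are filed) gives a deadline of 6 August 2016; 23 July 2016 is within that limit.

Yes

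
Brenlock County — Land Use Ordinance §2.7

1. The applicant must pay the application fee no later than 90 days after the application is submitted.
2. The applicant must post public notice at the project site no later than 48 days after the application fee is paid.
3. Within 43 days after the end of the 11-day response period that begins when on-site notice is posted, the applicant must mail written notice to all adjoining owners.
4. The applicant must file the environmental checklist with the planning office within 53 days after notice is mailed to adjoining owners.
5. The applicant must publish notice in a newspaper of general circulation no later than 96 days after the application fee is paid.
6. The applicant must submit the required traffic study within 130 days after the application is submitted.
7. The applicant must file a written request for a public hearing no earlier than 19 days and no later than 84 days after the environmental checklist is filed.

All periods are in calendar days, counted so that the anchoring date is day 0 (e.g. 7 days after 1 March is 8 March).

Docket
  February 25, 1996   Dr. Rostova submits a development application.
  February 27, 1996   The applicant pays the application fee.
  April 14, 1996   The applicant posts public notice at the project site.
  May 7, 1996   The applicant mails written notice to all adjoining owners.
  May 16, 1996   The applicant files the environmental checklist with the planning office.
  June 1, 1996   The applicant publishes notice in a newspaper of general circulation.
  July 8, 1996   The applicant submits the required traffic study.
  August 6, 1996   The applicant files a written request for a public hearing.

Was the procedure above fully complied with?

(1) due by February 25, 1996 + 90 days = May 25, 1996; completed February 27, 1996, before the deadline.
(2) due by February 27, 1996 + 48 days = April 15, 1996; April 14, 1996 is within that limit.
(3) due by April 25, 1996 + 43 days = June 7, 1996; done May 7, 1996 — timely.
(4) due by May 7, 1996 + 53 days = June 29, 1996; done May 16, 1996 — timely.
(5) due by February 27, 1996 + 96 days = June 2, 1996; completed June 1, 1996, before the deadline.
(6) due by February 25, 1996 + 130 days = July 4, 1996; not done until July 8, 1996, 4 days after the deadline.
That is the first point of non-compliance.

No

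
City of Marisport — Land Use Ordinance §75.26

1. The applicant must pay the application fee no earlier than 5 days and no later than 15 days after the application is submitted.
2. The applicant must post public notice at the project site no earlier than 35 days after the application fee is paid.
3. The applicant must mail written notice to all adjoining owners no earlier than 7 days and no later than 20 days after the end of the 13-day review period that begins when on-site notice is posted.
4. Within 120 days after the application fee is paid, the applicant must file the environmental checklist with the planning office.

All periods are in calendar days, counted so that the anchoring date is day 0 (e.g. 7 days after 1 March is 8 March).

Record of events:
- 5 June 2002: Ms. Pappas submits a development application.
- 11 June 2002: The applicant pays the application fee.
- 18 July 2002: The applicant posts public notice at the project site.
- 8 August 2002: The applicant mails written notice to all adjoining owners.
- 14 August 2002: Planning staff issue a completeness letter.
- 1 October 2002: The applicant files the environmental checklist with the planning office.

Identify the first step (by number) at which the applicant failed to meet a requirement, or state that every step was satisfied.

None — every step was satisfied

Step 1: the window is 5–15 days after 5 June 2002 (when the application is submitted), so 10 June 2002 through 20 June 2002; 11 June 2002 falls inside that range.
Step 2: the earliest permitted date is 35 days after 11 June 2002 (when the application fee is paid), i.e. 16 July 2002; done 18 July 2002, after the minimum wait.
Step 3: the window is 7–20 days after 31 July 2002 (end of the 13-day review period, which began when on-site notice is posted on 18 July 2002), so 7 August 2002 through 20 August 2002; done 8 August 2002, which is between those dates.
Step 4: 120 days after 11 June 2002 (when the application fee is paid) is 9 October 2002; completed 1 October 2002, before the deadline.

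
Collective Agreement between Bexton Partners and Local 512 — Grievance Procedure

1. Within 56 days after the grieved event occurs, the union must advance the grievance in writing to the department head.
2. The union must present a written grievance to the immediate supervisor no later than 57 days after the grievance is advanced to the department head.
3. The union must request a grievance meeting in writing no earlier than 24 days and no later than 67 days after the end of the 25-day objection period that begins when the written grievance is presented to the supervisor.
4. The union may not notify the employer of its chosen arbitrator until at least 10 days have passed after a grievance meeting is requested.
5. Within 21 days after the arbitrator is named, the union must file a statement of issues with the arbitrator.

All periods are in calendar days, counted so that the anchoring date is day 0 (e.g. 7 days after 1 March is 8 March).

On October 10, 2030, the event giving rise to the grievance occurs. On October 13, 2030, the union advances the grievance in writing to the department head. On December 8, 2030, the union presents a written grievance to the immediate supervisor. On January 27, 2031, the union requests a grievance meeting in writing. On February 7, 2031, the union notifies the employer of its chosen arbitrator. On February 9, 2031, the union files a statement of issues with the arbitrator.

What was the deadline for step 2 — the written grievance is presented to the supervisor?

Step 2 runs from October 13, 2030, when the grievance is advanced to the department head. 57 days after October 13, 2030 is December 9, 2030.

December 9, 2030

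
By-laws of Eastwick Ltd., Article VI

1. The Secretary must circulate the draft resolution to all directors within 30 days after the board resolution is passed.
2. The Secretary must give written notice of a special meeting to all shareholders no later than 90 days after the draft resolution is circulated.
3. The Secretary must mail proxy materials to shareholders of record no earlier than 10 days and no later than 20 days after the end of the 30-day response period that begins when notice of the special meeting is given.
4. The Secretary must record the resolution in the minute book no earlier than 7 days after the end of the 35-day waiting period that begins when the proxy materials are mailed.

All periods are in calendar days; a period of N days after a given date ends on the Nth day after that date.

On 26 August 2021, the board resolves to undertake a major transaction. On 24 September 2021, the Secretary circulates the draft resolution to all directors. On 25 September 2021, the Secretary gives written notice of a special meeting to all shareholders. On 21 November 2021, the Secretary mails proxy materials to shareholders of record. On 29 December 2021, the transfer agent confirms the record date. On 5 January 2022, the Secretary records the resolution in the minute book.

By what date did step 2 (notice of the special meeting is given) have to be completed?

Step 2 runs from 24 September 2021, when the draft resolution is circulated. 90 days after 24 September 2021 is 23 December 2021.

23 December 2021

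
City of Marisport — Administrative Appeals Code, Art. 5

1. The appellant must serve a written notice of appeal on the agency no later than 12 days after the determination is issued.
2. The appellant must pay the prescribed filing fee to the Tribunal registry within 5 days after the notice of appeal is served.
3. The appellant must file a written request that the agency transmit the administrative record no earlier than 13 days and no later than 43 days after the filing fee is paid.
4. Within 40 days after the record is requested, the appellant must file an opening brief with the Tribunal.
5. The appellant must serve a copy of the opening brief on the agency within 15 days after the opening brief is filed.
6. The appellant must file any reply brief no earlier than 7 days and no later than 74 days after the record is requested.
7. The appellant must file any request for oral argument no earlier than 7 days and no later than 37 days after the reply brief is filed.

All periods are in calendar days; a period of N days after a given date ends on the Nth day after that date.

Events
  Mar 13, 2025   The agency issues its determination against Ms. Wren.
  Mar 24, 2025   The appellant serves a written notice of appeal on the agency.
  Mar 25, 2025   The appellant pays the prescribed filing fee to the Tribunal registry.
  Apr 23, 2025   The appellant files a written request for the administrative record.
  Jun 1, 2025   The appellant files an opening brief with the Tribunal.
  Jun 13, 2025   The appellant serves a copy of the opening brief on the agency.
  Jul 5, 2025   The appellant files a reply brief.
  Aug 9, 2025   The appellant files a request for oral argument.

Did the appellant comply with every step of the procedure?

Step 1 — counting 12 days from Mar 13, 2025 (when the determination is issued) gives a deadline of Mar 25, 2025; Mar 24, 2025 is within that limit.
Step 2 — counting 5 days from Mar 24, 2025 (when the notice of appeal is served) gives a deadline of Mar 29, 2025; Mar 25, 2025 is within that limit.
Step 3 — 13 and 43 days from Mar 25, 2025 (when the filing fee is paid) are Apr 7, 2025 and May 7, 2025 respectively; done Apr 23, 2025, which is between those dates.
Step 4 — counting 40 days from Apr 23, 2025 (when the record is requested) gives a deadline of Jun 2, 2025; done Jun 1, 2025 — timely.
Step 5 — counting 15 days from Jun 1, 2025 (when the opening brief is filed) gives a deadline of Jun 16, 2025; Jun 13, 2025 is within that limit.
Step 6 — 7 and 74 days from Apr 23, 2025 (when the record is requested) are Apr 30, 2025 and Jul 6, 2025 respectively; done Jul 5, 2025 — within the window.
Step 7 — 7 and 37 days from Jul 5, 2025 (when the reply brief is filed) are Jul 12, 2025 and Aug 11, 2025 respectively; done Aug 9, 2025, which is between those dates.

Yes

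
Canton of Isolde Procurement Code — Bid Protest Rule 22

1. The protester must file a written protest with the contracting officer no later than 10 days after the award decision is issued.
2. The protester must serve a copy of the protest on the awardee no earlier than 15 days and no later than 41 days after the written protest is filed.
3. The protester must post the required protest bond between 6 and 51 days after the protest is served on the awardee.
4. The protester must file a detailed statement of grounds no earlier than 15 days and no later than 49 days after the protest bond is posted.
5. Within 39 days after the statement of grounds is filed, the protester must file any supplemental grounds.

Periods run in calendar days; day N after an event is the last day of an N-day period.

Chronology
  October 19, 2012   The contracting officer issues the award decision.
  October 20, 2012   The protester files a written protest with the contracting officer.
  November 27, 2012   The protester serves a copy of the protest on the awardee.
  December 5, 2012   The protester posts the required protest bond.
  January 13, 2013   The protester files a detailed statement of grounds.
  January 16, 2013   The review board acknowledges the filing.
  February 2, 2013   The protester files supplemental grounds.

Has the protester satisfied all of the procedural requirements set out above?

Step 1 — counting 10 days from October 19, 2012 (when the award decision is issued) gives a deadline of October 29, 2012; completed October 20, 2012, before the deadline.
Step 2 — 15 and 41 days from October 20, 2012 (when the written protest is filed) are November 4, 2012 and November 30, 2012 respectively; done November 27, 2012, which is between those dates.
Step 3 — 6 and 51 days from November 27, 2012 (when the protest is served on the awardee) are December 3, 2012 and January 17, 2013 respectively; done December 5, 2012, which is between those dates.
Step 4 — 15 and 49 days from December 5, 2012 (when the protest bond is posted) are December 20, 2012 and January 23, 2013 respectively; January 13, 2013 falls inside that range.
Step 5 — counting 39 days from January 13, 2013 (when the statement of grounds is filed) gives a deadline of February 21, 2013; February 2, 2013 is within that limit.

Yes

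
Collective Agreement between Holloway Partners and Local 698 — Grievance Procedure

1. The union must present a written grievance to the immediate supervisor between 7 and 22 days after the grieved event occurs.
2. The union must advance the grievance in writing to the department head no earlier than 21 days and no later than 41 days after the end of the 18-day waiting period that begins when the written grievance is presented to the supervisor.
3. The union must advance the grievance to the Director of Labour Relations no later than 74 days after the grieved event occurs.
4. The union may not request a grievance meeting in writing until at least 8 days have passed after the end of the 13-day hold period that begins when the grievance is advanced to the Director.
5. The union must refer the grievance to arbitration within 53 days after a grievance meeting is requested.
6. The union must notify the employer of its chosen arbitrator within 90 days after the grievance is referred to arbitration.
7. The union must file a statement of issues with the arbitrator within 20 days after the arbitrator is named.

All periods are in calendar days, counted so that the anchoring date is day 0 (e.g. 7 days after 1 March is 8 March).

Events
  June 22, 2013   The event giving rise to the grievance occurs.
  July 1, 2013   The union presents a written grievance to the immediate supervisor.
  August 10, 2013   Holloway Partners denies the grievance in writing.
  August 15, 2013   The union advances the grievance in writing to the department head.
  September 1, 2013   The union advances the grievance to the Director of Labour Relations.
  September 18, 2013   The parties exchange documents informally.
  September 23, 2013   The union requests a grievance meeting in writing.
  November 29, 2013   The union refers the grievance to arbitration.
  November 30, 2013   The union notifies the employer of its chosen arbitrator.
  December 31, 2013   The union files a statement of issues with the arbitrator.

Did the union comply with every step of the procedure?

No

Step 1 — 7 and 22 days from June 22, 2013 (when the grieved event occurs) are June 29, 2013 and July 14, 2013 respectively; July 1, 2013 falls inside that range.
Step 2 — 21 and 41 days from July 19, 2013 (end of the 18-day waiting period, which began when the written grievance is presented to the supervisor on July 1, 2013) are August 9, 2013 and August 29, 2013 respectively; August 15, 2013 falls inside that range.
Step 3 — counting 74 days from June 22, 2013 (when the grieved event occurs) gives a deadline of September 4, 2013; done September 1, 2013 — timely.
Step 4 — must wait 8 days from September 14, 2013 (end of the 13-day hold period, which began when the grievance is advanced to the Director on September 1, 2013), so not before September 22, 2013; done September 23, 2013, after the minimum wait.
Step 5 — counting 53 days from September 23, 2013 (when a grievance meeting is requested) gives a deadline of November 15, 2013; November 29, 2013 misses that deadline by 14 days.
That is the first point of non-compliance.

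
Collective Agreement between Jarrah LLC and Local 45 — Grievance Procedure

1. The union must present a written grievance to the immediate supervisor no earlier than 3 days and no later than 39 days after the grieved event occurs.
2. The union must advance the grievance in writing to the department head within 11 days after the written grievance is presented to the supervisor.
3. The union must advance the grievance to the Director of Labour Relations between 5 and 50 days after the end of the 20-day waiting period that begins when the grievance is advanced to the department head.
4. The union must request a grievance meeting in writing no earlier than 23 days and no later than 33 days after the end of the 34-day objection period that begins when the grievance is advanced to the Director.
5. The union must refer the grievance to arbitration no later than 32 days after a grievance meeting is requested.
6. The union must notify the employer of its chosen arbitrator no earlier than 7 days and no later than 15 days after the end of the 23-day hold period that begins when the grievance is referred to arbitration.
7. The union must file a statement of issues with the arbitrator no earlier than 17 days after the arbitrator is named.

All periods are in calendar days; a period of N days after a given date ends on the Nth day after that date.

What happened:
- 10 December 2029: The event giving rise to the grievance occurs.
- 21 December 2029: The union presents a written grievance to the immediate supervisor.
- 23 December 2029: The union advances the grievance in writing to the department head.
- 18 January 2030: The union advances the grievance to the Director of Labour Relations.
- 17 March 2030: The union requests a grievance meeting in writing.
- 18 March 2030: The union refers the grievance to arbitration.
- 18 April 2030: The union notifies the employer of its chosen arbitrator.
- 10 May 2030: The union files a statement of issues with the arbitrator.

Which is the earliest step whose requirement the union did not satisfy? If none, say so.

None — every step was satisfied

Step 1: the window is 3–39 days after 10 December 2029 (when the grieved event occurs), so 13 December 2029 through 18 January 2030; done 21 December 2029 — within the window.
Step 2: 11 days after 21 December 2029 (when the written grievance is presented to the supervisor) is 1 January 2030; done 23 December 2029 — timely.
Step 3: the window is 5–50 days after 12 January 2030 (end of the 20-day waiting period, which began when the grievance is advanced to the department head on 23 December 2029), so 17 January 2030 through 3 March 2030; done 18 January 2030 — within the window.
Step 4: the window is 23–33 days after 21 February 2030 (end of the 34-day objection period, which began when the grievance is advanced to the Director on 18 January 2030), so 16 March 2030 through 26 March 2030; 17 March 2030 falls inside that range.
Step 5: 32 days after 17 March 2030 (when a grievance meeting is requested) is 18 April 2030; completed 18 March 2030, before the deadline.
Step 6: the window is 7–15 days after 10 April 2030 (end of the 23-day hold period, which began when the grievance is referred to arbitration on 18 March 2030), so 17 April 2030 through 25 April 2030; 18 April 2030 falls inside that range.
Step 7: the earliest permitted date is 17 days after 18 April 2030 (when the arbitrator is named), i.e. 5 May 2030; done 10 May 2030 — permitted.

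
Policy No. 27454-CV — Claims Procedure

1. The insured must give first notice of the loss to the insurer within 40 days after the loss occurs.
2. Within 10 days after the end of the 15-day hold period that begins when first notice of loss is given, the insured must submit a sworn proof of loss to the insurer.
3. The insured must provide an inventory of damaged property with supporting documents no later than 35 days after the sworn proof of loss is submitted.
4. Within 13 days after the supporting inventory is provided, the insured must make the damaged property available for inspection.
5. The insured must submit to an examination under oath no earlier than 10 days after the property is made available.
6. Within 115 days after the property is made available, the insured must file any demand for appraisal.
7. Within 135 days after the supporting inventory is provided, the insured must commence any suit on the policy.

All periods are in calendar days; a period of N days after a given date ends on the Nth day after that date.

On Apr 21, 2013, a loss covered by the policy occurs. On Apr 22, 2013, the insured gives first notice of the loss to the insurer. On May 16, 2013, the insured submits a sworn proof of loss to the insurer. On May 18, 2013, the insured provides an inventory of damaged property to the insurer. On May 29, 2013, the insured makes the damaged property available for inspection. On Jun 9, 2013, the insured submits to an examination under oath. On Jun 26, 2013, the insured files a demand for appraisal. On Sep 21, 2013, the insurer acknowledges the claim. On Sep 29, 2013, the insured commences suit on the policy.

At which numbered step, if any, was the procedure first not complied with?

Step 1: 40 days after Apr 21, 2013 (when the loss occurs) is May 31, 2013; done Apr 22, 2013 — timely.
Step 2: 10 days after May 7, 2013 (end of the 15-day hold period, which began when first notice of loss is given on Apr 22, 2013) is May 17, 2013; completed May 16, 2013, before the deadline.
Step 3: 35 days after May 16, 2013 (when the sworn proof of loss is submitted) is Jun 20, 2013; done May 18, 2013 — timely.
Step 4: 13 days after May 18, 2013 (when the supporting inventory is provided) is May 31, 2013; May 29, 2013 is within that limit.
Step 5: the earliest permitted date is 10 days after May 29, 2013 (when the property is made available), i.e. Jun 8, 2013; done Jun 9, 2013, after the minimum wait.
Step 6: 115 days after May 29, 2013 (when the property is made available) is Sep 21, 2013; Jun 26, 2013 is within that limit.
Step 7: 135 days after May 18, 2013 (when the supporting inventory is provided) is Sep 30, 2013; Sep 29, 2013 is within that limit.

None — every step was satisfied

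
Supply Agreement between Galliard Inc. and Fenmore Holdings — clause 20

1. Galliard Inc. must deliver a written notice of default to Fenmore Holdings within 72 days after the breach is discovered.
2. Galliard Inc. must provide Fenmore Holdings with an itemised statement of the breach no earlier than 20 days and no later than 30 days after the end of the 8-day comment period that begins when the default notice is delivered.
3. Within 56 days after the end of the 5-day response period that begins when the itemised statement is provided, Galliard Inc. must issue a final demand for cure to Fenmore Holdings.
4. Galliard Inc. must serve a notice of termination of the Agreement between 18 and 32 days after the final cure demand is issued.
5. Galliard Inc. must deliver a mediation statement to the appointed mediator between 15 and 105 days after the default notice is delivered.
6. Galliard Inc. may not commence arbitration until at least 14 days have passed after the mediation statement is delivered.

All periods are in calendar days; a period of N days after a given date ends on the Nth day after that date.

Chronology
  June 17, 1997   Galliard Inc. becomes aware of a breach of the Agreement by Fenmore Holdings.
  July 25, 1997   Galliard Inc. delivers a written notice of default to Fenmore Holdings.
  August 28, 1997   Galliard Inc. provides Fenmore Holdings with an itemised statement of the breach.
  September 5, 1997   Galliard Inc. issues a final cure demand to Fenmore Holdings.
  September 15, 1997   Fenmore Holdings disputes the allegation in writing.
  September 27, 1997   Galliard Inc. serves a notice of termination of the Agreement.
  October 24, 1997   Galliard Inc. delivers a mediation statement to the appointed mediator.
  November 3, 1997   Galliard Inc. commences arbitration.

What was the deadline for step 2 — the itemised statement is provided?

The default notice is delivered on July 25, 1997; the 8-day comment period therefore ends August 2, 1997, and step 2 runs from that date. The window is 20–30 days after August 2, 1997; it closes on September 1, 1997.

September 1, 1997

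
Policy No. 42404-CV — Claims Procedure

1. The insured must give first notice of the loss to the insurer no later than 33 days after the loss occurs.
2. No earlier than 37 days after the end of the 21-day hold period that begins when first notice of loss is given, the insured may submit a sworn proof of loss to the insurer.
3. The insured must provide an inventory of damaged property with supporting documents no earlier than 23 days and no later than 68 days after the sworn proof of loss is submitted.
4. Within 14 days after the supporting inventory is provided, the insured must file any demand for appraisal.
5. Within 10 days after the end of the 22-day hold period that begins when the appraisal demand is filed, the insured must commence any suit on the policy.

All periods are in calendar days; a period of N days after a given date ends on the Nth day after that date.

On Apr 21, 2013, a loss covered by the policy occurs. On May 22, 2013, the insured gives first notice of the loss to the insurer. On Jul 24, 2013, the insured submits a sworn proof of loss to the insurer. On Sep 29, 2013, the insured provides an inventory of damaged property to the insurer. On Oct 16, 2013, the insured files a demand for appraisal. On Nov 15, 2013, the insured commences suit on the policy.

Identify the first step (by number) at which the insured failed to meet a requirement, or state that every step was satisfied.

Step 1: 33 days after Apr 21, 2013 (when the loss occurs) is May 24, 2013; May 22, 2013 is within that limit.
Step 2: the earliest permitted date is 37 days after Jun 12, 2013 (end of the 21-day hold period, which began when first notice of loss is given on May 22, 2013), i.e. Jul 19, 2013; Jul 24, 2013 is on or after that date.
Step 3: the window is 23–68 days after Jul 24, 2013 (when the sworn proof of loss is submitted), so Aug 16, 2013 through Sep 30, 2013; done Sep 29, 2013 — within the window.
Step 4: 14 days after Sep 29, 2013 (when the supporting inventory is provided) is Oct 13, 2013; Oct 16, 2013 misses that deadline by 3 days.
That is the first point of non-compliance.

Step 4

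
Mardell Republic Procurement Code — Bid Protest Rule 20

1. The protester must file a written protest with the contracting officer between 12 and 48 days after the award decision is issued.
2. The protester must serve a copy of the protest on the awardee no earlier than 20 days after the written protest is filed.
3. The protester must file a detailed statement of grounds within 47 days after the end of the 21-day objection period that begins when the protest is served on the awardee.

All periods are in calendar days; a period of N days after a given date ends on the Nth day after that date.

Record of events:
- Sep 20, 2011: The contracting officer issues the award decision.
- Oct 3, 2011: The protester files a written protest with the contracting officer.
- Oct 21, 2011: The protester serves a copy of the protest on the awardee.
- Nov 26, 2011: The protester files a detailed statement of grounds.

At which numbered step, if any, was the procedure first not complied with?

Step 1: the window is 12–48 days after Sep 20, 2011 (when the award decision is issued), so Oct 2, 2011 through Nov 7, 2011; Oct 3, 2011 falls inside that range.
Step 2: the earliest permitted date is 20 days after Oct 3, 2011 (when the written protest is filed), i.e. Oct 23, 2011; acted on Oct 21, 2011, 2 days prematurely.
The analysis stops there.

Step 2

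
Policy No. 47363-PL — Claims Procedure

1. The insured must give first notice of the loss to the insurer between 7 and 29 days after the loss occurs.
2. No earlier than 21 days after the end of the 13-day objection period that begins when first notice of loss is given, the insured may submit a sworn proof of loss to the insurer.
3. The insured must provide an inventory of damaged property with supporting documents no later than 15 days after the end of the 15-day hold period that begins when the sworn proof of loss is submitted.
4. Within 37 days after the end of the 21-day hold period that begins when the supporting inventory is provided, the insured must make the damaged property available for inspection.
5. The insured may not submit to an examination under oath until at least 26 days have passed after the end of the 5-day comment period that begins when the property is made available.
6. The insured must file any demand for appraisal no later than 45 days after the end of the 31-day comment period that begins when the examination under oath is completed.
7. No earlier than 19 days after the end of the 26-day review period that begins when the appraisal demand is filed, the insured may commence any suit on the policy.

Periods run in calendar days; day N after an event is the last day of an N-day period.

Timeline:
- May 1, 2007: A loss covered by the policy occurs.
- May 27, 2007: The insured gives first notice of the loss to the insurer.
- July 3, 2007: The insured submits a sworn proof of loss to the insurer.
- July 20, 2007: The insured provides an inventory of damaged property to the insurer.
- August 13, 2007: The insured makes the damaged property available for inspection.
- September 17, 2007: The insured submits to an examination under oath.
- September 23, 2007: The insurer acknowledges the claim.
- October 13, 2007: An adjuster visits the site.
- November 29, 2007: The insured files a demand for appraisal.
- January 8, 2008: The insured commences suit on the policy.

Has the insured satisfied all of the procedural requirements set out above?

Step 1: the window is 7–29 days after May 1, 2007 (when the loss occurs), so May 8, 2007 through May 30, 2007; done May 27, 2007, which is between those dates.
Step 2: the earliest permitted date is 21 days after June 9, 2007 (end of the 13-day objection period, which began when first notice of loss is given on May 27, 2007), i.e. June 30, 2007; done July 3, 2007, after the minimum wait.
Step 3: 15 days after July 18, 2007 (end of the 15-day hold period, which began when the sworn proof of loss is submitted on July 3, 2007) is August 2, 2007; done July 20, 2007 — timely.
Step 4: 37 days after August 10, 2007 (end of the 21-day hold period, which began when the supporting inventory is provided on July 20, 2007) is September 16, 2007; done August 13, 2007 — timely.
Step 5: the earliest permitted date is 26 days after August 18, 2007 (end of the 5-day comment period, which began when the property is made available on August 13, 2007), i.e. September 13, 2007; September 17, 2007 is on or after that date.
Step 6: 45 days after October 18, 2007 (end of the 31-day comment period, which began when the examination under oath is completed on September 17, 2007) is December 2, 2007; November 29, 2007 is within that limit.
Step 7: the earliest permitted date is 19 days after December 25, 2007 (end of the 26-day review period, which began when the appraisal demand is filed on November 29, 2007), i.e. January 13, 2008; acted on January 8, 2008, 5 days prematurely.
That is the first point of non-compliance.

No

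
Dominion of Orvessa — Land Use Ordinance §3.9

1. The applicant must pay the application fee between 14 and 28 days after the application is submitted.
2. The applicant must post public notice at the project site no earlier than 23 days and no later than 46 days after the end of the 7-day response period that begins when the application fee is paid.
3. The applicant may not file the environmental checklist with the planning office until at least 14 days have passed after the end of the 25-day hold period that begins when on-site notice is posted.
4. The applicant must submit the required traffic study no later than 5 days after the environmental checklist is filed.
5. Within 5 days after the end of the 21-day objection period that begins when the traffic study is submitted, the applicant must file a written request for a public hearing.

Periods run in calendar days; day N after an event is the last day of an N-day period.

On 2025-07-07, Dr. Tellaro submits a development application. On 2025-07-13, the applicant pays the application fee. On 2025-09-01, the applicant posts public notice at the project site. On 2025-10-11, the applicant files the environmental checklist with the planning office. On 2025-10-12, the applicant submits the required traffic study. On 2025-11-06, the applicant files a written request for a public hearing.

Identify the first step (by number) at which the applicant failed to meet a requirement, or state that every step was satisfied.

Step 1: the window is 14–28 days after 2025-07-07 (when the application is submitted), so 2025-07-21 through 2025-08-04; 2025-07-13 is 8 days too early.

Step 1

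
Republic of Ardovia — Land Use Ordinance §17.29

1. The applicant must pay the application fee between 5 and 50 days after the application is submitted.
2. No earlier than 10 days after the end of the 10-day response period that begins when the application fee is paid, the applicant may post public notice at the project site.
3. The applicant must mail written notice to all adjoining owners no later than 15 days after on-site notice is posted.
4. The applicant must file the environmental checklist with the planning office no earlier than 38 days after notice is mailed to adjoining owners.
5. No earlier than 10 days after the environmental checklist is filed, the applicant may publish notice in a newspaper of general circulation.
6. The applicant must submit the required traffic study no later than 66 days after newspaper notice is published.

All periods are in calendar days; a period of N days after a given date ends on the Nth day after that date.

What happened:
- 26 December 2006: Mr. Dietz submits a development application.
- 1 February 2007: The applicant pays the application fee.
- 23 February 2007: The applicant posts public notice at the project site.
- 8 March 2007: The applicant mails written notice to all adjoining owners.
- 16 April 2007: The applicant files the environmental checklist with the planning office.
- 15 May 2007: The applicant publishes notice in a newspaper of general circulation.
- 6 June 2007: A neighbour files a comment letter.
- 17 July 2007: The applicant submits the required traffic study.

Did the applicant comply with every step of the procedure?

Yes

(1) the permitted window runs from 26 December 2006 + 5 = 31 December 2006 to 26 December 2006 + 50 = 14 February 2007; done 1 February 2007 — within the window.
(2) permitted from 11 February 2007 + 10 days = 21 February 2007 onward; done 23 February 2007, after the minimum wait.
(3) due by 23 February 2007 + 15 days = 10 March 2007; 8 March 2007 is within that limit.
(4) permitted from 8 March 2007 + 38 days = 15 April 2007 onward; done 16 April 2007 — permitted.
(5) permitted from 16 April 2007 + 10 days = 26 April 2007 onward; done 15 May 2007, after the minimum wait.
(6) due by 15 May 2007 + 66 days = 20 July 2007; completed 17 July 2007, before the deadline.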